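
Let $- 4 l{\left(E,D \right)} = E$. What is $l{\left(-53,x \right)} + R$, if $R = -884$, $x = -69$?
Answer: $- \frac{3483}{4} \approx -870.75$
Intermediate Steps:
$l{\left(E,D \right)} = - \frac{E}{4}$
$l{\left(-53,x \right)} + R = \left(- \frac{1}{4}\right) \left(-53\right) - 884 = \frac{53}{4} - 884 = - \frac{3483}{4}$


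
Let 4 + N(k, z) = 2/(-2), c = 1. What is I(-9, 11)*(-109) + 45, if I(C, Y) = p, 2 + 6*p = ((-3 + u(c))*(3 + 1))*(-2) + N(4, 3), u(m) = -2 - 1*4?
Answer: -6815/6 ≈ -1135.8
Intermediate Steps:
N(k, z) = -5 (N(k, z) = -4 + 2/(-2) = -4 + 2*(-½) = -4 - 1 = -5)
u(m) = -6 (u(m) = -2 - 4 = -6)
p = 65/6 (p = -⅓ + (((-3 - 6)*(3 + 1))*(-2) - 5)/6 = -⅓ + (-9*4*(-2) - 5)/6 = -⅓ + (-36*(-2) - 5)/6 = -⅓ + (72 - 5)/6 = -⅓ + (⅙)*67 = -⅓ + 67/6 = 65/6 ≈ 10.833)
I(C, Y) = 65/6
I(-9, 11)*(-109) + 45 = (65/6)*(-109) + 45 = -7085/6 + 45 = -6815/6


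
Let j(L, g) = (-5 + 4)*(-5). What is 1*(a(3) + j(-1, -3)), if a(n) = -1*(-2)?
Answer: 7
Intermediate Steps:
a(n) = 2
j(L, g) = 5 (j(L, g) = -1*(-5) = 5)
1*(a(3) + j(-1, -3)) = 1*(2 + 5) = 1*7 = 7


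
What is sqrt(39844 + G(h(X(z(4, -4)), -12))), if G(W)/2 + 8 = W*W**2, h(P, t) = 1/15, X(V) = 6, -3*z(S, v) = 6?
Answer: sqrt(2016292530)/225 ≈ 199.57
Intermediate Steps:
z(S, v) = -2 (z(S, v) = -1/3*6 = -2)
h(P, t) = 1/15
G(W) = -16 + 2*W**3 (G(W) = -16 + 2*(W*W**2) = -16 + 2*W**3)
sqrt(39844 + G(h(X(z(4, -4)), -12))) = sqrt(39844 + (-16 + 2*(1/15)**3)) = sqrt(39844 + (-16 + 2*(1/3375))) = sqrt(39844 + (-16 + 2/3375)) = sqrt(39844 - 53998/3375) = sqrt(134419502/3375) = sqrt(2016292530)/225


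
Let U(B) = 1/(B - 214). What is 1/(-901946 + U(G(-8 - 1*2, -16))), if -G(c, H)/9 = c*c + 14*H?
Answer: -902/813555291 ≈ -1.1087e-6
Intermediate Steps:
G(c, H) = -126*H - 9*c² (G(c, H) = -9*(c*c + 14*H) = -9*(c² + 14*H) = -126*H - 9*c²)
U(B) = 1/(-214 + B)
1/(-901946 + U(G(-8 - 1*2, -16))) = 1/(-901946 + 1/(-214 + (-126*(-16) - 9*(-8 - 1*2)²))) = 1/(-901946 + 1/(-214 + (2016 - 9*(-8 - 2)²))) = 1/(-901946 + 1/(-214 + (2016 - 9*(-10)²))) = 1/(-901946 + 1/(-214 + (2016 - 9*100))) = 1/(-901946 + 1/(-214 + (2016 - 900))) = 1/(-901946 + 1/(-214 + 1116)) = 1/(-901946 + 1/902) = 1/(-813555291/902) = -902/813555291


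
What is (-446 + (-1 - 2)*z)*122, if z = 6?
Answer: -56608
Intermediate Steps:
(-446 + (-1 - 2)*z)*122 = (-446 + (-1 - 2)*6)*122 = (-446 - 3*6)*122 = (-446 - 18)*122 = -464*122 = -56608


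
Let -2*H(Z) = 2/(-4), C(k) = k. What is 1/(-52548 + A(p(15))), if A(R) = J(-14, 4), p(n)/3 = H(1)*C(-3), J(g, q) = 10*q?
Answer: -1/52508 ≈ -1.9045e-5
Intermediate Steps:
H(Z) = ¼ (H(Z) = -1/(-4) = -(-1)/4 = -½*(-½) = ¼)
p(n) = -9/4 (p(n) = 3*((¼)*(-3)) = 3*(-¾) = -9/4)
A(R) = 40 (A(R) = 10*4 = 40)
1/(-52548 + A(p(15))) = 1/(-52548 + 40) = 1/(-52508) = -1/52508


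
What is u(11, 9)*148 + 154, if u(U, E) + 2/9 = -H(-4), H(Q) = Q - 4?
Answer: 11746/9 ≈ 1305.1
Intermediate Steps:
H(Q) = -4 + Q
u(U, E) = 70/9 (u(U, E) = -2/9 - (-4 - 4) = -2/9 - 1*(-8) = -2/9 + 8 = 70/9)
u(11, 9)*148 + 154 = (70/9)*148 + 154 = 10360/9 + 154 = 11746/9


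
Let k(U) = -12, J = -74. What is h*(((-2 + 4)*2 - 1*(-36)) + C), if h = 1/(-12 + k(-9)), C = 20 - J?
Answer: -67/12 ≈ -5.5833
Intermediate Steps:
C = 94 (C = 20 - 1*(-74) = 20 + 74 = 94)
h = -1/24 (h = 1/(-12 - 12) = 1/(-24) = -1/24 ≈ -0.041667)
h*(((-2 + 4)*2 - 1*(-36)) + C) = -(((-2 + 4)*2 - 1*(-36)) + 94)/24 = -((2*2 + 36) + 94)/24 = -((4 + 36) + 94)/24 = -(40 + 94)/24 = -1/24*134 = -67/12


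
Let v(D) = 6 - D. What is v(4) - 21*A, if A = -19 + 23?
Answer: -82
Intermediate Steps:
A = 4
v(4) - 21*A = (6 - 1*4) - 21*4 = (6 - 4) - 84 = 2 - 84 = -82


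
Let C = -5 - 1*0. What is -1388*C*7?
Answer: 48580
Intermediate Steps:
C = -5 (C = -5 + 0 = -5)
-1388*C*7 = -(-6940)*7 = -1388*(-35) = 48580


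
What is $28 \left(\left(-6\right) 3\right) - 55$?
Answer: $-559$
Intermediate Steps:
$28 \left(\left(-6\right) 3\right) - 55 = 28 \left(-18\right) - 55 = -504 - 55 = -559$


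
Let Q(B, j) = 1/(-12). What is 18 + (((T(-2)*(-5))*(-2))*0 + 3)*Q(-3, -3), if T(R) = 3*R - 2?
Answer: 71/4 ≈ 17.750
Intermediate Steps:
T(R) = -2 + 3*R
Q(B, j) = -1/12
18 + (((T(-2)*(-5))*(-2))*0 + 3)*Q(-3, -3) = 18 + ((((-2 + 3*(-2))*(-5))*(-2))*0 + 3)*(-1/12) = 18 + ((((-2 - 6)*(-5))*(-2))*0 + 3)*(-1/12) = 18 + ((-8*(-5)*(-2))*0 + 3)*(-1/12) = 18 + ((40*(-2))*0 + 3)*(-1/12) = 18 + (-80*0 + 3)*(-1/12) = 18 + (0 + 3)*(-1/12) = 18 + 3*(-1/12) = 18 - 1/4 = 71/4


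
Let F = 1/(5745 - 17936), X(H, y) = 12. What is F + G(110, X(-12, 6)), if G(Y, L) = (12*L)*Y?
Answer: 193105439/12191 ≈ 15840.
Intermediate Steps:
F = -1/12191 (F = 1/(-12191) = -1/12191 ≈ -8.2028e-5)
G(Y, L) = 12*L*Y
F + G(110, X(-12, 6)) = -1/12191 + 12*12*110 = -1/12191 + 15840 = 193105439/12191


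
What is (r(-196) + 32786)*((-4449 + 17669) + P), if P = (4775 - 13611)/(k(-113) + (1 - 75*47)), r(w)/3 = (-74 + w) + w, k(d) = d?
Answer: 1509448166688/3637 ≈ 4.1503e+8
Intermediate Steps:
r(w) = -222 + 6*w (r(w) = 3*((-74 + w) + w) = 3*(-74 + 2*w) = -222 + 6*w)
P = 8836/3637 (P = (4775 - 13611)/(-113 + (1 - 75*47)) = -8836/(-113 + (1 - 3525)) = -8836/(-113 - 3524) = -8836/(-3637) = -8836*(-1/3637) = 8836/3637 ≈ 2.4295)
(r(-196) + 32786)*((-4449 + 17669) + P) = ((-222 + 6*(-196)) + 32786)*((-4449 + 17669) + 8836/3637) = ((-222 - 1176) + 32786)*(13220 + 8836/3637) = (-1398 + 32786)*(48089976/3637) = 31388*(48089976/3637) = 1509448166688/3637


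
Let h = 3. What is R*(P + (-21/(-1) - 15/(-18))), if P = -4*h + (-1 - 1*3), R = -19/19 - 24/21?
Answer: -25/2 ≈ -12.500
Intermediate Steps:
R = -15/7 (R = -19*1/19 - 24*1/21 = -1 - 8/7 = -15/7 ≈ -2.1429)
P = -16 (P = -4*3 + (-1 - 1*3) = -12 + (-1 - 3) = -12 - 4 = -16)
R*(P + (-21/(-1) - 15/(-18))) = -15*(-16 + (-21/(-1) - 15/(-18)))/7 = -15*(-16 + (-21*(-1) - 15*(-1/18)))/7 = -15*(-16 + (21 + ⅚))/7 = -15*(-16 + 131/6)/7 = -15/7*35/6 = -25/2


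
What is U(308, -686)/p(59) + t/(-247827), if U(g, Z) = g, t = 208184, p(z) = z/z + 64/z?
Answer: 497545068/3386969 ≈ 146.90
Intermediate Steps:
p(z) = 1 + 64/z
U(308, -686)/p(59) + t/(-247827) = 308/(((64 + 59)/59)) + 208184/(-247827) = 308/(((1/59)*123)) + 208184*(-1/247827) = 308/(123/59) - 208184/247827 = 308*(59/123) - 208184/247827 = 18172/123 - 208184/247827 = 497545068/3386969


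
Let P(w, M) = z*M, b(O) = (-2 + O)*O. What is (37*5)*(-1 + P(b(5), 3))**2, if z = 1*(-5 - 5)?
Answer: 177785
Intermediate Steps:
b(O) = O*(-2 + O)
z = -10 (z = 1*(-10) = -10)
P(w, M) = -10*M
(37*5)*(-1 + P(b(5), 3))**2 = (37*5)*(-1 - 10*3)**2 = 185*(-1 - 30)**2 = 185*(-31)**2 = 185*961 = 177785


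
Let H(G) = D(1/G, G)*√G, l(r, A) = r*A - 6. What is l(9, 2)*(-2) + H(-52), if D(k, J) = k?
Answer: -24 - I*√13/26 ≈ -24.0 - 0.13867*I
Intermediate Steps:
l(r, A) = -6 + A*r (l(r, A) = A*r - 6 = -6 + A*r)
H(G) = G^(-½) (H(G) = √G/G = G^(-½))
l(9, 2)*(-2) + H(-52) = (-6 + 2*9)*(-2) + (-52)^(-½) = (-6 + 18)*(-2) - I*√13/26 = 12*(-2) - I*√13/26 = -24 - I*√13/26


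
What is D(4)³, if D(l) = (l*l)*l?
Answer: 262144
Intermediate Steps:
D(l) = l³ (D(l) = l²*l = l³)
D(4)³ = (4³)³ = 64³ = 262144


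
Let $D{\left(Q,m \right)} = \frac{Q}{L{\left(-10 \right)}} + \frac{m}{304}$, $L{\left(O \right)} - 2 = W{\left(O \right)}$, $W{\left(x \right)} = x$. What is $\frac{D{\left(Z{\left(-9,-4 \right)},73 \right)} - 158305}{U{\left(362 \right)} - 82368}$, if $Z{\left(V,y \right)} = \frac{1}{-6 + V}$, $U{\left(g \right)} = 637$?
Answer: $\frac{721869667}{372693360} \approx 1.9369$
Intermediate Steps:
$L{\left(O \right)} = 2 + O$
$D{\left(Q,m \right)} = - \frac{Q}{8} + \frac{m}{304}$ ($D{\left(Q,m \right)} = \frac{Q}{2 - 10} + \frac{m}{304} = \frac{Q}{-8} + m \frac{1}{304} = Q \left(- \frac{1}{8}\right) + \frac{m}{304} = - \frac{Q}{8} + \frac{m}{304}$)
$\frac{D{\left(Z{\left(-9,-4 \right)},73 \right)} - 158305}{U{\left(362 \right)} - 82368} = \frac{\left(- \frac{1}{8 \left(-6 - 9\right)} + \frac{1}{304} \cdot 73\right) - 158305}{637 - 82368} = \frac{\left(- \frac{1}{8 \left(-15\right)} + \frac{73}{304}\right) - 158305}{-81731} = \left(\left(\left(- \frac{1}{8}\right) \left(- \frac{1}{15}\right) + \frac{73}{304}\right) - 158305\right) \left(- \frac{1}{81731}\right) = \left(\left(\frac{1}{120} + \frac{73}{304}\right) - 158305\right) \left(- \frac{1}{81731}\right) = \left(\frac{1133}{4560} - 158305\right) \left(- \frac{1}{81731}\right) = \left(- \frac{721869667}{4560}\right) \left(- \frac{1}{81731}\right) = \frac{721869667}{372693360}$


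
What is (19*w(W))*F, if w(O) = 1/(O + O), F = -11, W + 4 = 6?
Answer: -209/4 ≈ -52.250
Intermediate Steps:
W = 2 (W = -4 + 6 = 2)
w(O) = 1/(2*O)
(19*w(W))*F = (19*((1/2)/2))*(-11) = (19*((1/2)*(1/2)))*(-11) = (19*(1/4))*(-11) = (19/4)*(-11) = -209/4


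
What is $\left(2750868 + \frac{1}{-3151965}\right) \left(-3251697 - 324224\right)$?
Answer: $- \frac{31005522427960750099}{3151965} \approx -9.8369 \cdot 10^{12}$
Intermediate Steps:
$\left(2750868 + \frac{1}{-3151965}\right) \left(-3251697 - 324224\right) = \left(2750868 - \frac{1}{3151965}\right) \left(-3575921\right) = \frac{8670639655619}{3151965} \left(-3575921\right) = - \frac{31005522427960750099}{3151965}$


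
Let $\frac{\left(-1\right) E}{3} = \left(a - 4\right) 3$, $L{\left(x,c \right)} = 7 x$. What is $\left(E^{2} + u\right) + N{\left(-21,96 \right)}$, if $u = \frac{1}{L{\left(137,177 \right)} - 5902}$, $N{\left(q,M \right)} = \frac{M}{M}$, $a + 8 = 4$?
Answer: $\frac{25629454}{4943} \approx 5185.0$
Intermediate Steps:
$a = -4$ ($a = -8 + 4 = -4$)
$N{\left(q,M \right)} = 1$
$E = 72$ ($E = - 3 \left(-4 - 4\right) 3 = - 3 \left(\left(-8\right) 3\right) = \left(-3\right) \left(-24\right) = 72$)
$u = - \frac{1}{4943}$ ($u = \frac{1}{7 \cdot 137 - 5902} = \frac{1}{959 - 5902} = \frac{1}{-4943} = - \frac{1}{4943} \approx -0.00020231$)
$\left(E^{2} + u\right) + N{\left(-21,96 \right)} = \left(72^{2} - \frac{1}{4943}\right) + 1 = \left(5184 - \frac{1}{4943}\right) + 1 = \frac{25624511}{4943} + 1 = \frac{25629454}{4943}$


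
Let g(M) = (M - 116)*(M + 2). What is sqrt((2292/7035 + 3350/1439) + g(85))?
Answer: I*sqrt(30680376100130995)/3374455 ≈ 51.907*I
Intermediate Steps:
g(M) = (-116 + M)*(2 + M)
sqrt((2292/7035 + 3350/1439) + g(85)) = sqrt((2292/7035 + 3350/1439) + (-232 + 85**2 - 114*85)) = sqrt((2292*(1/7035) + 3350*(1/1439)) + (-232 + 7225 - 9690)) = sqrt((764/2345 + 3350/1439) - 2697) = sqrt(8955146/3374455 - 2697) = sqrt(-9091949989/3374455) = I*sqrt(30680376100130995)/3374455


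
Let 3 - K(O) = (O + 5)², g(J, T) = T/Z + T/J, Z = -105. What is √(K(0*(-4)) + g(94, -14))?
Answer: I*√10942305/705 ≈ 4.6921*I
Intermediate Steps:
g(J, T) = -T/105 + T/J (g(J, T) = T/(-105) + T/J = T*(-1/105) + T/J = -T/105 + T/J)
K(O) = 3 - (5 + O)² (K(O) = 3 - (O + 5)² = 3 - (5 + O)²)
√(K(0*(-4)) + g(94, -14)) = √((3 - (5 + 0*(-4))²) + (-1/105*(-14) - 14/94)) = √((3 - (5 + 0)²) + (2/15 - 14*1/94)) = √((3 - 1*5²) + (2/15 - 7/47)) = √((3 - 1*25) - 11/705) = √((3 - 25) - 11/705) = √(-22 - 11/705) = √(-15521/705) = I*√10942305/705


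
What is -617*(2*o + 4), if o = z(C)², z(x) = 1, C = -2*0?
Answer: -3702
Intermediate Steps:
C = 0
o = 1 (o = 1² = 1)
-617*(2*o + 4) = -617*(2*1 + 4) = -617*(2 + 4) = -617*6 = -3702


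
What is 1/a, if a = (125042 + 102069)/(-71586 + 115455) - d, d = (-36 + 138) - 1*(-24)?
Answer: -43869/5300383 ≈ -0.0082766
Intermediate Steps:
d = 126 (d = 102 + 24 = 126)
a = -5300383/43869 (a = (125042 + 102069)/(-71586 + 115455) - 1*126 = 227111/43869 - 126 = -5300383/43869 ≈ -120.82)
1/a = 1/(-5300383/43869) = -43869/5300383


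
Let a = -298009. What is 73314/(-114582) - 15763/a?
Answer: -3340345960/5691077873 ≈ -0.58694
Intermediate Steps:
73314/(-114582) - 15763/a = 73314/(-114582) - 15763/(-298009) = 73314*(-1/114582) - 15763*(-1/298009) = -12219/19097 + 15763/298009 = -3340345960/5691077873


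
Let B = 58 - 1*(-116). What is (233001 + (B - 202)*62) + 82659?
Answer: 313924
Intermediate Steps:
B = 174 (B = 58 + 116 = 174)
(233001 + (B - 202)*62) + 82659 = (233001 + (174 - 202)*62) + 82659 = (233001 - 28*62) + 82659 = (233001 - 1736) + 82659 = 231265 + 82659 = 313924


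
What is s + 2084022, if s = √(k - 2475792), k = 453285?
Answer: 2084022 + 3*I*√224723 ≈ 2.084e+6 + 1422.1*I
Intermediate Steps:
s = 3*I*√224723 (s = √(453285 - 2475792) = √(-2022507) = 3*I*√224723 ≈ 1422.1*I)
s + 2084022 = 3*I*√224723 + 2084022 = 2084022 + 3*I*√224723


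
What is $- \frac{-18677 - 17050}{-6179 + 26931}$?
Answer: $\frac{35727}{20752} \approx 1.7216$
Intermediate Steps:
$- \frac{-18677 - 17050}{-6179 + 26931} = - \frac{-35727}{20752} = \left(-1\right) \left(- \frac{35727}{20752}\right) = \frac{35727}{20752}$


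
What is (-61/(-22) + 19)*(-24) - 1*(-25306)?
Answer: 272618/11 ≈ 24783.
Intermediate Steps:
(-61/(-22) + 19)*(-24) - 1*(-25306) = (-61*(-1/22) + 19)*(-24) + 25306 = (61/22 + 19)*(-24) + 25306 = (479/22)*(-24) + 25306 = -5748/11 + 25306 = 272618/11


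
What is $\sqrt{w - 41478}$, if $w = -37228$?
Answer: $i \sqrt{78706} \approx 280.55 i$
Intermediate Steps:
$\sqrt{w - 41478} = \sqrt{-37228 - 41478} = \sqrt{-78706} = i \sqrt{78706}$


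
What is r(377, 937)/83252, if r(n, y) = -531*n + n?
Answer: -7685/3202 ≈ -2.4001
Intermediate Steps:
r(n, y) = -530*n
r(377, 937)/83252 = -530*377/83252 = -199810*1/83252 = -7685/3202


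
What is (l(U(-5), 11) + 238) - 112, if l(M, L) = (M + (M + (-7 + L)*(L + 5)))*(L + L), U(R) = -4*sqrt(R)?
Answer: 1534 - 176*I*sqrt(5) ≈ 1534.0 - 393.55*I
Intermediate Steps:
l(M, L) = 2*L*(2*M + (-7 + L)*(5 + L)) (l(M, L) = (M + (M + (-7 + L)*(5 + L)))*(2*L) = (2*M + (-7 + L)*(5 + L))*(2*L) = 2*L*(2*M + (-7 + L)*(5 + L)))
(l(U(-5), 11) + 238) - 112 = (2*11*(-35 + 11**2 - 2*11 + 2*(-4*I*sqrt(5))) + 238) - 112 = (2*11*(-35 + 121 - 22 + 2*(-4*I*sqrt(5))) + 238) - 112 = (2*11*(-35 + 121 - 22 - 8*I*sqrt(5)) + 238) - 112 = (2*11*(64 - 8*I*sqrt(5)) + 238) - 112 = ((1408 - 176*I*sqrt(5)) + 238) - 112 = (1646 - 176*I*sqrt(5)) - 112 = 1534 - 176*I*sqrt(5)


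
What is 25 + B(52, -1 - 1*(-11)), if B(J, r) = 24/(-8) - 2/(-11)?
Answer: 244/11 ≈ 22.182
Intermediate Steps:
B(J, r) = -31/11 (B(J, r) = 24*(-⅛) - 2*(-1/11) = -3 + 2/11 = -31/11)
25 + B(52, -1 - 1*(-11)) = 25 - 31/11 = 244/11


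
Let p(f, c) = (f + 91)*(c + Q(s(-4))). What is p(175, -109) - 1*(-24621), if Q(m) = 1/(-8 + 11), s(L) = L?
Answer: -12853/3 ≈ -4284.3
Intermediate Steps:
Q(m) = ⅓ (Q(m) = 1/3 = ⅓)
p(f, c) = (91 + f)*(⅓ + c) (p(f, c) = (f + 91)*(c + ⅓) = (91 + f)*(⅓ + c))
p(175, -109) - 1*(-24621) = (91/3 + 91*(-109) + (⅓)*175 - 109*175) - 1*(-24621) = (91/3 - 9919 + 175/3 - 19075) + 24621 = -86716/3 + 24621 = -12853/3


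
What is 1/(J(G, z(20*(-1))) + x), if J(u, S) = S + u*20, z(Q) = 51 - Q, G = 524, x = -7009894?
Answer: -1/6999343 ≈ -1.4287e-7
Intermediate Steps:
J(u, S) = S + 20*u
1/(J(G, z(20*(-1))) + x) = 1/(((51 - 20*(-1)) + 20*524) - 7009894) = 1/(((51 - 1*(-20)) + 10480) - 7009894) = 1/(((51 + 20) + 10480) - 7009894) = 1/((71 + 10480) - 7009894) = 1/(10551 - 7009894) = 1/(-6999343) = -1/6999343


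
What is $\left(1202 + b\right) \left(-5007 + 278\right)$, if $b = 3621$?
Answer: $-22807967$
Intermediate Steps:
$\left(1202 + b\right) \left(-5007 + 278\right) = \left(1202 + 3621\right) \left(-5007 + 278\right) = 4823 \left(-4729\right) = -22807967$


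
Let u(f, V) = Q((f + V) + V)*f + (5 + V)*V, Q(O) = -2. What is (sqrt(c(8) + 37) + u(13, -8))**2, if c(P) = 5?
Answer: (2 - sqrt(42))**2 ≈ 20.077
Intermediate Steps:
u(f, V) = -2*f + V*(5 + V) (u(f, V) = -2*f + (5 + V)*V = -2*f + V*(5 + V))
(sqrt(c(8) + 37) + u(13, -8))**2 = (sqrt(5 + 37) + ((-8)**2 - 2*13 + 5*(-8)))**2 = (sqrt(42) + (64 - 26 - 40))**2 = (sqrt(42) - 2)**2 = (-2 + sqrt(42))**2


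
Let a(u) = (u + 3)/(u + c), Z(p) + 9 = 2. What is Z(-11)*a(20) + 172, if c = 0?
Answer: 3279/20 ≈ 163.95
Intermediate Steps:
Z(p) = -7 (Z(p) = -9 + 2 = -7)
a(u) = (3 + u)/u (a(u) = (u + 3)/(u + 0) = (3 + u)/u)
Z(-11)*a(20) + 172 = -7*(3 + 20)/20 + 172 = -7*23/20 + 172 = -161/20 + 172 = 3279/20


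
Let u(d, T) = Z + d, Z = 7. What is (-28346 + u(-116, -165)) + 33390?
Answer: 4935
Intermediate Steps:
u(d, T) = 7 + d
(-28346 + u(-116, -165)) + 33390 = (-28346 + (7 - 116)) + 33390 = (-28346 - 109) + 33390 = -28455 + 33390 = 4935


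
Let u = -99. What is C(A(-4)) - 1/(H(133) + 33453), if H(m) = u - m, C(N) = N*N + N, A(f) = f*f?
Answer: 9036111/33221 ≈ 272.00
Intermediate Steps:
A(f) = f²
C(N) = N + N² (C(N) = N² + N = N + N²)
H(m) = -99 - m
C(A(-4)) - 1/(H(133) + 33453) = (-4)²*(1 + (-4)²) - 1/((-99 - 1*133) + 33453) = 16*(1 + 16) - 1/((-99 - 133) + 33453) = 16*17 - 1/(-232 + 33453) = 272 - 1/33221 = 9036111/33221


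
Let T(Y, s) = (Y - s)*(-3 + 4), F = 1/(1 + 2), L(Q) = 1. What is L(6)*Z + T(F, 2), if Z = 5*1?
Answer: 10/3 ≈ 3.3333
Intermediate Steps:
F = ⅓ (F = 1/3 = ⅓ ≈ 0.33333)
Z = 5
T(Y, s) = Y - s (T(Y, s) = (Y - s)*1 = Y - s)
L(6)*Z + T(F, 2) = 1*5 + (⅓ - 1*2) = 5 + (⅓ - 2) = 5 - 5/3 = 10/3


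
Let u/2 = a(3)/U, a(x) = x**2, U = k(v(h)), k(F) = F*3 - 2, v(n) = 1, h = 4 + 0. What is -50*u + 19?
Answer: -881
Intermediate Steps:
h = 4
k(F) = -2 + 3*F (k(F) = 3*F - 2 = -2 + 3*F)
U = 1 (U = -2 + 3*1 = -2 + 3 = 1)
u = 18 (u = 2*(3**2/1) = 2*(9*1) = 2*9 = 18)
-50*u + 19 = -50*18 + 19 = -900 + 19 = -881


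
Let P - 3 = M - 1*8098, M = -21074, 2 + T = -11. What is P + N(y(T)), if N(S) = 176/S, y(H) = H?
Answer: -379373/13 ≈ -29183.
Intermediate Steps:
T = -13 (T = -2 - 11 = -13)
P = -29169 (P = 3 + (-21074 - 1*8098) = 3 + (-21074 - 8098) = 3 - 29172 = -29169)
P + N(y(T)) = -29169 + 176/(-13) = -29169 + 176*(-1/13) = -29169 - 176/13 = -379373/13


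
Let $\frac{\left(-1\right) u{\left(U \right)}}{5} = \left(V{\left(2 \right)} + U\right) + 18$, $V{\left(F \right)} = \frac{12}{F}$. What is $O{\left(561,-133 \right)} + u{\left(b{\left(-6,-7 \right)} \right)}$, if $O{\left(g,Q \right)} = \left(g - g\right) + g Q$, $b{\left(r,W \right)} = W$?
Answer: $-74698$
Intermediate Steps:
$O{\left(g,Q \right)} = Q g$ ($O{\left(g,Q \right)} = 0 + Q g = Q g$)
$u{\left(U \right)} = -120 - 5 U$ ($u{\left(U \right)} = - 5 \left(\left(\frac{12}{2} + U\right) + 18\right) = - 5 \left(\left(12 \cdot \frac{1}{2} + U\right) + 18\right) = - 5 \left(\left(6 + U\right) + 18\right) = - 5 \left(24 + U\right) = -120 - 5 U$)
$O{\left(561,-133 \right)} + u{\left(b{\left(-6,-7 \right)} \right)} = \left(-133\right) 561 - 85 = -74613 + \left(-120 + 35\right) = -74613 - 85 = -74698$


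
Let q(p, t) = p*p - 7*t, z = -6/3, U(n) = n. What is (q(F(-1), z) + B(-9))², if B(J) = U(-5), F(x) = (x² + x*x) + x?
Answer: 100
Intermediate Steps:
F(x) = x + 2*x² (F(x) = (x² + x²) + x = 2*x² + x = x + 2*x²)
z = -2 (z = -6*⅓ = -2)
B(J) = -5
q(p, t) = p² - 7*t
(q(F(-1), z) + B(-9))² = (((-(1 + 2*(-1)))² - 7*(-2)) - 5)² = (((-(1 - 2))² + 14) - 5)² = (((-1*(-1))² + 14) - 5)² = ((1² + 14) - 5)² = ((1 + 14) - 5)² = (15 - 5)² = 10² = 100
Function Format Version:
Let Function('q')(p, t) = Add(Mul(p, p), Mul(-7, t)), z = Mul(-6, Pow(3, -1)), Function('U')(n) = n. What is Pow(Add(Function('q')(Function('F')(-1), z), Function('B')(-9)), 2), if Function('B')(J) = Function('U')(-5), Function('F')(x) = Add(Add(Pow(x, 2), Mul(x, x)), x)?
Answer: 100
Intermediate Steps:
Function('F')(x) = Add(x, Mul(2, Pow(x, 2))) (Function('F')(x) = Add(Add(Pow(x, 2), Pow(x, 2)), x) = Add(Mul(2, Pow(x, 2)), x) = Add(x, Mul(2, Pow(x, 2))))
z = -2 (z = Mul(-6, Rational(1, 3)) = -2)
Function('B')(J) = -5
Function('q')(p, t) = Add(Pow(p, 2), Mul(-7, t))
Pow(Add(Function('q')(Function('F')(-1), z), Function('B')(-9)), 2) = Pow(Add(Add(Pow(Mul(-1, Add(1, Mul(2, -1))), 2), Mul(-7, -2)), -5), 2) = Pow(Add(Add(Pow(Mul(-1, Add(1, -2)), 2), 14), -5), 2) = Pow(Add(Add(Pow(Mul(-1, -1), 2), 14), -5), 2) = Pow(Add(Add(Pow(1, 2), 14), -5), 2) = Pow(Add(Add(1, 14), -5), 2) = Pow(Add(15, -5), 2) = Pow(10, 2) = 100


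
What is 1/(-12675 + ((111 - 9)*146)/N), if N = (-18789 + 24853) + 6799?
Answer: -12863/163023633 ≈ -7.8903e-5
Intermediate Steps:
N = 12863 (N = 6064 + 6799 = 12863)
1/(-12675 + ((111 - 9)*146)/N) = 1/(-12675 + ((111 - 9)*146)/12863) = 1/(-12675 + (102*146)*(1/12863)) = 1/(-12675 + 14892*(1/12863)) = 1/(-12675 + 14892/12863) = 1/(-163023633/12863) = -12863/163023633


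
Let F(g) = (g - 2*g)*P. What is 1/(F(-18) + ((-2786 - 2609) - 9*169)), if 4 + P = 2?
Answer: -1/6952 ≈ -0.00014384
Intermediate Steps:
P = -2 (P = -4 + 2 = -2)
F(g) = 2*g (F(g) = (g - 2*g)*(-2) = -g*(-2) = 2*g)
1/(F(-18) + ((-2786 - 2609) - 9*169)) = 1/(2*(-18) + ((-2786 - 2609) - 9*169)) = 1/(-36 + (-5395 - 1521)) = 1/(-36 - 6916) = 1/(-6952) = -1/6952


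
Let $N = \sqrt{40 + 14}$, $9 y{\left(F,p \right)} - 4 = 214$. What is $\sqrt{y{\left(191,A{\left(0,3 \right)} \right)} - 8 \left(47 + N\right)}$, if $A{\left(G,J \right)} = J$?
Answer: $\frac{\sqrt{-3166 - 216 \sqrt{6}}}{3} \approx 20.262 i$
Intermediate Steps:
$y{\left(F,p \right)} = \frac{218}{9}$ ($y{\left(F,p \right)} = \frac{4}{9} + \frac{1}{9} \cdot 214 = \frac{4}{9} + \frac{214}{9} = \frac{218}{9}$)
$N = 3 \sqrt{6}$ ($N = \sqrt{54} = 3 \sqrt{6} \approx 7.3485$)
$\sqrt{y{\left(191,A{\left(0,3 \right)} \right)} - 8 \left(47 + N\right)} = \sqrt{\frac{218}{9} - 8 \left(47 + 3 \sqrt{6}\right)} = \sqrt{\frac{218}{9} - \left(376 + 24 \sqrt{6}\right)} = \sqrt{- \frac{3166}{9} - 24 \sqrt{6}}$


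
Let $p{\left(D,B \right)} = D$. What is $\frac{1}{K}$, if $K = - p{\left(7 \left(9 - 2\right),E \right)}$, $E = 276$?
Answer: $- \frac{1}{49} \approx -0.020408$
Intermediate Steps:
$K = -49$ ($K = - 7 \left(9 - 2\right) = - 7 \cdot 7 = \left(-1\right) 49 = -49$)
$\frac{1}{K} = \frac{1}{-49} = - \frac{1}{49}$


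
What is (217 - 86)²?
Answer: 17161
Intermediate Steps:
(217 - 86)² = 131² = 17161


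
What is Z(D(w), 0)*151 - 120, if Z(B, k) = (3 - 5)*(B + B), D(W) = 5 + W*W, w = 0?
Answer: -3140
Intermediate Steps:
D(W) = 5 + W²
Z(B, k) = -4*B
Z(D(w), 0)*151 - 120 = -4*(5 + 0²)*151 - 120 = -4*(5 + 0)*151 - 120 = -4*5*151 - 120 = -20*151 - 120 = -3020 - 120 = -3140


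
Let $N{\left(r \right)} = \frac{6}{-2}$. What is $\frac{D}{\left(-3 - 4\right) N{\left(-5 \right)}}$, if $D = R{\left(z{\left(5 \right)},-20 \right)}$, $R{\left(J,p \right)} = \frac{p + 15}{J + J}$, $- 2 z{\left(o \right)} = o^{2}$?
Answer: $\frac{1}{105} \approx 0.0095238$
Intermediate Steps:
$N{\left(r \right)} = -3$ ($N{\left(r \right)} = 6 \left(- \frac{1}{2}\right) = -3$)
$z{\left(o \right)} = - \frac{o^{2}}{2}$
$R{\left(J,p \right)} = \frac{15 + p}{2 J}$
$D = \frac{1}{5}$ ($D = \frac{15 - 20}{2 \left(- \frac{5^{2}}{2}\right)} = \frac{1}{2} \frac{1}{\left(- \frac{1}{2}\right) 25} \left(-5\right) = \frac{1}{2} \frac{1}{- \frac{25}{2}} \left(-5\right) = \frac{1}{2} \left(- \frac{2}{25}\right) \left(-5\right) = \frac{1}{5} \approx 0.2$)
$\frac{D}{\left(-3 - 4\right) N{\left(-5 \right)}} = \frac{1}{5 \left(-3 - 4\right) \left(-3\right)} = \frac{1}{5 \left(\left(-7\right) \left(-3\right)\right)} = \frac{1}{5 \cdot 21} = \frac{1}{5} \cdot \frac{1}{21} = \frac{1}{105}$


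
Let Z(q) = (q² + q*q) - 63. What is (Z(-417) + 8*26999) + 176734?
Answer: 740441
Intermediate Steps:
Z(q) = -63 + 2*q² (Z(q) = (q² + q²) - 63 = 2*q² - 63 = -63 + 2*q²)
(Z(-417) + 8*26999) + 176734 = ((-63 + 2*(-417)²) + 8*26999) + 176734 = ((-63 + 2*173889) + 215992) + 176734 = ((-63 + 347778) + 215992) + 176734 = (347715 + 215992) + 176734 = 563707 + 176734 = 740441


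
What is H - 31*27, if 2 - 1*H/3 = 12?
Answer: -867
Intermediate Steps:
H = -30 (H = 6 - 3*12 = 6 - 36 = -30)
H - 31*27 = -30 - 31*27 = -30 - 837 = -867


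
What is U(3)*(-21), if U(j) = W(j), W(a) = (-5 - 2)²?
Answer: -1029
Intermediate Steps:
W(a) = 49 (W(a) = (-7)² = 49)
U(j) = 49
U(3)*(-21) = 49*(-21) = -1029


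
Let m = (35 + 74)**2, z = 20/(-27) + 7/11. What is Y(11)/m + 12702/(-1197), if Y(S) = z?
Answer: -4980115369/469311381 ≈ -10.612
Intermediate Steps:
z = -31/297 (z = 20*(-1/27) + 7*(1/11) = -20/27 + 7/11 = -31/297 ≈ -0.10438)
Y(S) = -31/297
m = 11881 (m = 109**2 = 11881)
Y(11)/m + 12702/(-1197) = -31/297/11881 + 12702/(-1197) = -31/297*1/11881 + 12702*(-1/1197) = -31/3528657 - 4234/399 = -4980115369/469311381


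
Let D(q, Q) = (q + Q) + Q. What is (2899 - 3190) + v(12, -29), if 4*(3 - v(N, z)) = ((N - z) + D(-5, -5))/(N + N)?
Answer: -13837/48 ≈ -288.27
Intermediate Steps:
D(q, Q) = q + 2*Q (D(q, Q) = (Q + q) + Q = q + 2*Q)
v(N, z) = 3 - (-15 + N - z)/(8*N) (v(N, z) = 3 - ((N - z) + (-5 + 2*(-5)))/(4*(N + N)) = 3 - ((N - z) + (-5 - 10))/(4*(2*N)) = 3 - ((N - z) - 15)*1/(2*N)/4 = 3 - (-15 + N - z)*1/(2*N)/4 = 3 - (-15 + N - z)/(8*N))
(2899 - 3190) + v(12, -29) = (2899 - 3190) + (1/8)*(15 - 29 + 23*12)/12 = -291 + (1/8)*(1/12)*(15 - 29 + 276) = -291 + (1/8)*(1/12)*262 = -291 + 131/48 = -13837/48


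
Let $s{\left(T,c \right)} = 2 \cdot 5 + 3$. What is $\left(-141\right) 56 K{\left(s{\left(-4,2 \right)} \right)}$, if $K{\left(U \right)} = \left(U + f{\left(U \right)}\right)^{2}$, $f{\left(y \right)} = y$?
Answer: $-5337696$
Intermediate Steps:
$s{\left(T,c \right)} = 13$ ($s{\left(T,c \right)} = 10 + 3 = 13$)
$K{\left(U \right)} = 4 U^{2}$ ($K{\left(U \right)} = \left(U + U\right)^{2} = \left(2 U\right)^{2} = 4 U^{2}$)
$\left(-141\right) 56 K{\left(s{\left(-4,2 \right)} \right)} = \left(-141\right) 56 \cdot 4 \cdot 13^{2} = - 7896 \cdot 4 \cdot 169 = \left(-7896\right) 676 = -5337696$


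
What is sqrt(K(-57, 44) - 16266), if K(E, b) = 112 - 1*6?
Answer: 4*I*sqrt(1010) ≈ 127.12*I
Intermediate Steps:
K(E, b) = 106 (K(E, b) = 112 - 6 = 106)
sqrt(K(-57, 44) - 16266) = sqrt(106 - 16266) = sqrt(-16160) = 4*I*sqrt(1010)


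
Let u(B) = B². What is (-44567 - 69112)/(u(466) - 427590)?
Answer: 113679/210434 ≈ 0.54021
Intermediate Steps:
(-44567 - 69112)/(u(466) - 427590) = (-44567 - 69112)/(466² - 427590) = -113679/(217156 - 427590) = -113679/(-210434) = -113679*(-1/210434) = 113679/210434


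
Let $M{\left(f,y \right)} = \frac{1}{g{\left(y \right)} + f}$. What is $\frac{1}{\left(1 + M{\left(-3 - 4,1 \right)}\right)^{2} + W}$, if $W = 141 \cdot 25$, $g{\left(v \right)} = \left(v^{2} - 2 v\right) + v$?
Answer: $\frac{49}{172761} \approx 0.00028363$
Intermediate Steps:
$g{\left(v \right)} = v^{2} - v$
$M{\left(f,y \right)} = \frac{1}{f + y \left(-1 + y\right)}$ ($M{\left(f,y \right)} = \frac{1}{y \left(-1 + y\right) + f} = \frac{1}{f + y \left(-1 + y\right)}$)
$W = 3525$
$\frac{1}{\left(1 + M{\left(-3 - 4,1 \right)}\right)^{2} + W} = \frac{1}{\left(1 + \frac{1}{\left(-3 - 4\right) + 1 \left(-1 + 1\right)}\right)^{2} + 3525} = \frac{1}{\left(1 + \frac{1}{-7 + 1 \cdot 0}\right)^{2} + 3525} = \frac{1}{\left(1 + \frac{1}{-7 + 0}\right)^{2} + 3525} = \frac{1}{\left(1 + \frac{1}{-7}\right)^{2} + 3525} = \frac{1}{\left(1 - \frac{1}{7}\right)^{2} + 3525} = \frac{1}{\left(\frac{6}{7}\right)^{2} + 3525} = \frac{1}{\frac{36}{49} + 3525} = \frac{1}{\frac{172761}{49}} = \frac{49}{172761}$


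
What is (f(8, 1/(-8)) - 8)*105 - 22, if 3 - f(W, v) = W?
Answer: -1387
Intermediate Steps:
f(W, v) = 3 - W
(f(8, 1/(-8)) - 8)*105 - 22 = ((3 - 1*8) - 8)*105 - 22 = ((3 - 8) - 8)*105 - 22 = (-5 - 8)*105 - 22 = -13*105 - 22 = -1365 - 22 = -1387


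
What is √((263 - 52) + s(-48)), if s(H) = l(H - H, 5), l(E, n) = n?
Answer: 6*√6 ≈ 14.697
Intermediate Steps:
s(H) = 5
√((263 - 52) + s(-48)) = √((263 - 52) + 5) = √(211 + 5) = √216 = 6*√6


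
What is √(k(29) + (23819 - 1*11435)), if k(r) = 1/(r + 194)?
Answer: √615844159/223 ≈ 111.28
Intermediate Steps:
k(r) = 1/(194 + r)
√(k(29) + (23819 - 1*11435)) = √(1/(194 + 29) + (23819 - 1*11435)) = √(1/223 + (23819 - 11435)) = √(1/223 + 12384) = √(2761633/223) = √615844159/223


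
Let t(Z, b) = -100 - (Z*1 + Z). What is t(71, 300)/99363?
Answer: -22/9033 ≈ -0.0024355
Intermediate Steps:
t(Z, b) = -100 - 2*Z (t(Z, b) = -100 - (Z + Z) = -100 - 2*Z)
t(71, 300)/99363 = (-100 - 2*71)/99363 = (-100 - 142)*(1/99363) = -242*1/99363 = -22/9033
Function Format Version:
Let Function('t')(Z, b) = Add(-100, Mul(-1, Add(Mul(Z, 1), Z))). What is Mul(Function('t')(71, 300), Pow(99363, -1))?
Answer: Rational(-22, 9033) ≈ -0.0024355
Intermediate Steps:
Function('t')(Z, b) = Add(-100, Mul(-2, Z)) (Function('t')(Z, b) = Add(-100, Mul(-1, Add(Z, Z))) = Add(-100, Mul(-1, Mul(2, Z))) = Add(-100, Mul(-2, Z)))
Mul(Function('t')(71, 300), Pow(99363, -1)) = Mul(Add(-100, Mul(-2, 71)), Pow(99363, -1)) = Mul(Add(-100, -142), Rational(1, 99363)) = Mul(-242, Rational(1, 99363)) = Rational(-22, 9033)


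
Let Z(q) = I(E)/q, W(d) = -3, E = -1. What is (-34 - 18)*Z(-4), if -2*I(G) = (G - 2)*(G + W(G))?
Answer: -78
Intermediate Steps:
I(G) = -(-3 + G)*(-2 + G)/2 (I(G) = -(G - 2)*(G - 3)/2 = -(-2 + G)*(-3 + G)/2 = -(-3 + G)*(-2 + G)/2)
Z(q) = -6/q (Z(q) = (-3 - ½*(-1)² + (5/2)*(-1))/q = (-3 - ½*1 - 5/2)/q = (-3 - ½ - 5/2)/q = -6/q)
(-34 - 18)*Z(-4) = (-34 - 18)*(-6/(-4)) = -(-312)*(-1)/4 = -52*3/2 = -78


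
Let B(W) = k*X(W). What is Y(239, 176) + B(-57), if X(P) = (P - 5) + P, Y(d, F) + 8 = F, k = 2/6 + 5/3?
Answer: -70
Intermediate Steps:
k = 2 (k = 2*(1/6) + 5*(1/3) = 1/3 + 5/3 = 2)
Y(d, F) = -8 + F
X(P) = -5 + 2*P (X(P) = (-5 + P) + P = -5 + 2*P)
B(W) = -10 + 4*W (B(W) = 2*(-5 + 2*W) = -10 + 4*W)
Y(239, 176) + B(-57) = (-8 + 176) + (-10 + 4*(-57)) = 168 + (-10 - 228) = 168 - 238 = -70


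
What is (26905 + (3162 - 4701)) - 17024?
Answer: 8342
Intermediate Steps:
(26905 + (3162 - 4701)) - 17024 = (26905 - 1539) - 17024 = 25366 - 17024 = 8342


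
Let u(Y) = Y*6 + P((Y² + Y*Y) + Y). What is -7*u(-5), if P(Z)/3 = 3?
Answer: 147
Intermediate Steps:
P(Z) = 9 (P(Z) = 3*3 = 9)
u(Y) = 9 + 6*Y (u(Y) = Y*6 + 9 = 6*Y + 9 = 9 + 6*Y)
-7*u(-5) = -7*(9 + 6*(-5)) = -7*(9 - 30) = -7*(-21) = 147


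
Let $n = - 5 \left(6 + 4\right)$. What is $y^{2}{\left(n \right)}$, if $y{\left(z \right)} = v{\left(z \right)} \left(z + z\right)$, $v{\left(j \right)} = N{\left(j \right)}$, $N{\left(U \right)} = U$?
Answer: $25000000$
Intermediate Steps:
$v{\left(j \right)} = j$
$n = -50$ ($n = \left(-5\right) 10 = -50$)
$y{\left(z \right)} = 2 z^{2}$ ($y{\left(z \right)} = z \left(z + z\right) = z 2 z = 2 z^{2}$)
$y^{2}{\left(n \right)} = \left(2 \left(-50\right)^{2}\right)^{2} = \left(2 \cdot 2500\right)^{2} = 5000^{2} = 25000000$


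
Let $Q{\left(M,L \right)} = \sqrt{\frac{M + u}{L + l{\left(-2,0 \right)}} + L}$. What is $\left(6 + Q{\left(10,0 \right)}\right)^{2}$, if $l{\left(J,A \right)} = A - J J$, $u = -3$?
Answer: $\frac{\left(12 + i \sqrt{7}\right)^{2}}{4} \approx 34.25 + 15.875 i$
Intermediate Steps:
$l{\left(J,A \right)} = A - J^{2}$
$Q{\left(M,L \right)} = \sqrt{L + \frac{-3 + M}{-4 + L}}$ ($Q{\left(M,L \right)} = \sqrt{\frac{M - 3}{L + \left(0 - \left(-2\right)^{2}\right)} + L} = \sqrt{\frac{-3 + M}{L + \left(0 - 4\right)} + L} = \sqrt{\frac{-3 + M}{L - 4} + L} = \sqrt{\frac{-3 + M}{-4 + L} + L} = \sqrt{L + \frac{-3 + M}{-4 + L}}$)
$\left(6 + Q{\left(10,0 \right)}\right)^{2} = \left(6 + \sqrt{\frac{-3 + 10 + 0 \left(-4 + 0\right)}{-4 + 0}}\right)^{2} = \left(6 + \sqrt{\frac{-3 + 10 + 0 \left(-4\right)}{-4}}\right)^{2} = \left(6 + \sqrt{- \frac{-3 + 10 + 0}{4}}\right)^{2} = \left(6 + \sqrt{\left(- \frac{1}{4}\right) 7}\right)^{2} = \left(6 + \sqrt{- \frac{7}{4}}\right)^{2} = \left(6 + \frac{i \sqrt{7}}{2}\right)^{2}$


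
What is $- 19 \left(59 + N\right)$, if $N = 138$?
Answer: $-3743$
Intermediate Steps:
$- 19 \left(59 + N\right) = - 19 \left(59 + 138\right) = \left(-19\right) 197 = -3743$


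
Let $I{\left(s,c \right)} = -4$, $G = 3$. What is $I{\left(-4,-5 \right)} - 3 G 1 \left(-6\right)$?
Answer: $-216$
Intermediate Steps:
$I{\left(-4,-5 \right)} - 3 G 1 \left(-6\right) = - 4 \left(-3\right) 3 \cdot 1 \left(-6\right) = - 4 \left(\left(-9\right) 1\right) \left(-6\right) = \left(-4\right) \left(-9\right) \left(-6\right) = 36 \left(-6\right) = -216$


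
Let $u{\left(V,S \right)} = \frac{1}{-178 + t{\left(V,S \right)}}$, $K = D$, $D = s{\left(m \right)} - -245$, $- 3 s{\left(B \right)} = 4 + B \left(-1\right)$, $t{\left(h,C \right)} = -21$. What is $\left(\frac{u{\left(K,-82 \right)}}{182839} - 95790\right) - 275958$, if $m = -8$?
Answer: $- \frac{13526036481829}{36384961} \approx -3.7175 \cdot 10^{5}$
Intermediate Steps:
$s{\left(B \right)} = - \frac{4}{3} + \frac{B}{3}$ ($s{\left(B \right)} = - \frac{4 + B \left(-1\right)}{3} = - \frac{4 - B}{3} = - \frac{4}{3} + \frac{B}{3}$)
$D = 241$ ($D = \left(- \frac{4}{3} + \frac{1}{3} \left(-8\right)\right) - -245 = \left(- \frac{4}{3} - \frac{8}{3}\right) + 245 = -4 + 245 = 241$)
$K = 241$
$u{\left(V,S \right)} = - \frac{1}{199}$ ($u{\left(V,S \right)} = \frac{1}{-178 - 21} = \frac{1}{-199} = - \frac{1}{199}$)
$\left(\frac{u{\left(K,-82 \right)}}{182839} - 95790\right) - 275958 = \left(- \frac{1}{199 \cdot 182839} - 95790\right) - 275958 = \left(\left(- \frac{1}{199}\right) \frac{1}{182839} - 95790\right) - 275958 = \left(- \frac{1}{36384961} - 95790\right) - 275958 = - \frac{3485315414191}{36384961} - 275958 = - \frac{13526036481829}{36384961}$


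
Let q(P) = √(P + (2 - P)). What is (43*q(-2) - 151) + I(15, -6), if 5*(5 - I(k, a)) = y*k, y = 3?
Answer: -155 + 43*√2 ≈ -94.189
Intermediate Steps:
I(k, a) = 5 - 3*k/5
q(P) = √2
(43*q(-2) - 151) + I(15, -6) = (43*√2 - 151) + (5 - ⅗*15) = (-151 + 43*√2) + (5 - 9) = (-151 + 43*√2) - 4 = -155 + 43*√2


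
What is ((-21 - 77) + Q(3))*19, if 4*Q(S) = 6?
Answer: -3667/2 ≈ -1833.5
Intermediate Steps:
Q(S) = 3/2 (Q(S) = (¼)*6 = 3/2)
((-21 - 77) + Q(3))*19 = ((-21 - 77) + 3/2)*19 = (-98 + 3/2)*19 = -193/2*19 = -3667/2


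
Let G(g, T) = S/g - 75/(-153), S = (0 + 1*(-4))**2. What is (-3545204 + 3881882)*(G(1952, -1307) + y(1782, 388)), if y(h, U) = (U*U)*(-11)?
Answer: -578161942248211/1037 ≈ -5.5753e+11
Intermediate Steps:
S = 16 (S = (0 - 4)**2 = (-4)**2 = 16)
G(g, T) = 25/51 + 16/g (G(g, T) = 16/g - 75/(-153) = 16/g - 75*(-1/153) = 16/g + 25/51 = 25/51 + 16/g)
y(h, U) = -11*U**2 (y(h, U) = U**2*(-11) = -11*U**2)
(-3545204 + 3881882)*(G(1952, -1307) + y(1782, 388)) = (-3545204 + 3881882)*((25/51 + 16/1952) - 11*388**2) = 336678*((25/51 + 16*(1/1952)) - 11*150544) = 336678*((25/51 + 1/122) - 1655984) = 336678*(3101/6222 - 1655984) = 336678*(-10303529347/6222) = -578161942248211/1037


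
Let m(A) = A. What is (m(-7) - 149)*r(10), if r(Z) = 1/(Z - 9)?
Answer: -156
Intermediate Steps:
r(Z) = 1/(-9 + Z)
(m(-7) - 149)*r(10) = (-7 - 149)/(-9 + 10) = -156/1 = -156*1 = -156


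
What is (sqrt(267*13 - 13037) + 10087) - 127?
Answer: 9960 + I*sqrt(9566) ≈ 9960.0 + 97.806*I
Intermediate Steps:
(sqrt(267*13 - 13037) + 10087) - 127 = (sqrt(3471 - 13037) + 10087) - 127 = (sqrt(-9566) + 10087) - 127 = (I*sqrt(9566) + 10087) - 127 = (10087 + I*sqrt(9566)) - 127 = 9960 + I*sqrt(9566)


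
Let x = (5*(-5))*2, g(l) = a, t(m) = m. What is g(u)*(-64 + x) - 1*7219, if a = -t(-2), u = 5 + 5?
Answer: -7447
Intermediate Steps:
u = 10
a = 2 (a = -1*(-2) = 2)
g(l) = 2
x = -50 (x = -25*2 = -50)
g(u)*(-64 + x) - 1*7219 = 2*(-64 - 50) - 1*7219 = 2*(-114) - 7219 = -228 - 7219 = -7447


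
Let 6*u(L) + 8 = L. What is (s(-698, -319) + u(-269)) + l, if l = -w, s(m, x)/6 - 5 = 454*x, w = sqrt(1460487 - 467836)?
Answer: -5213833/6 - sqrt(992651) ≈ -8.6997e+5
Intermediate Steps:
u(L) = -4/3 + L/6
w = sqrt(992651) ≈ 996.32
s(m, x) = 30 + 2724*x (s(m, x) = 30 + 6*(454*x) = 30 + 2724*x)
l = -sqrt(992651) ≈ -996.32
(s(-698, -319) + u(-269)) + l = ((30 + 2724*(-319)) + (-4/3 + (1/6)*(-269))) - sqrt(992651) = ((30 - 868956) + (-4/3 - 269/6)) - sqrt(992651) = (-868926 - 277/6) - sqrt(992651) = -5213833/6 - sqrt(992651)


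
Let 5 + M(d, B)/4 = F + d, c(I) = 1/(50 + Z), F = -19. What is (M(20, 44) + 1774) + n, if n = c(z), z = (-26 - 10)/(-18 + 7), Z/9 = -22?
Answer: 260183/148 ≈ 1758.0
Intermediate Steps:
Z = -198 (Z = 9*(-22) = -198)
z = 36/11 (z = -36/(-11) = -36*(-1/11) = 36/11 ≈ 3.2727)
c(I) = -1/148 (c(I) = 1/(50 - 198) = 1/(-148) = -1/148)
n = -1/148 ≈ -0.0067568
M(d, B) = -96 + 4*d (M(d, B) = -20 + 4*(-19 + d) = -20 + (-76 + 4*d) = -96 + 4*d)
(M(20, 44) + 1774) + n = ((-96 + 4*20) + 1774) - 1/148 = ((-96 + 80) + 1774) - 1/148 = (-16 + 1774) - 1/148 = 1758 - 1/148 = 260183/148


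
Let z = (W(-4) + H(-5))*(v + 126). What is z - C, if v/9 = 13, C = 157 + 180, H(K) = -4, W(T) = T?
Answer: -2281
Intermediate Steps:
C = 337
v = 117 (v = 9*13 = 117)
z = -1944 (z = (-4 - 4)*(117 + 126) = -8*243 = -1944)
z - C = -1944 - 1*337 = -1944 - 337 = -2281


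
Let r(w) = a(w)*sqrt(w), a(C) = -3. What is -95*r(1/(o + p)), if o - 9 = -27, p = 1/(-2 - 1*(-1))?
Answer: 15*I*sqrt(19) ≈ 65.384*I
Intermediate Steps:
p = -1 (p = 1/(-2 + 1) = 1/(-1) = -1)
o = -18 (o = 9 - 27 = -18)
r(w) = -3*sqrt(w)
-95*r(1/(o + p)) = -95*(-3*I*sqrt(19)/19) = -(-15)*I*sqrt(19) = 15*I*sqrt(19)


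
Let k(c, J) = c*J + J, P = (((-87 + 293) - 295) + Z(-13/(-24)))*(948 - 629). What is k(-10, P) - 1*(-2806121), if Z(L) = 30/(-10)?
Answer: 3070253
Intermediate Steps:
Z(L) = -3 (Z(L) = 30*(-1/10) = -3)
P = -29348 (P = (((-87 + 293) - 295) - 3)*(948 - 629) = ((206 - 295) - 3)*319 = (-89 - 3)*319 = -92*319 = -29348)
k(c, J) = J + J*c (k(c, J) = J*c + J = J + J*c)
k(-10, P) - 1*(-2806121) = -29348*(1 - 10) - 1*(-2806121) = -29348*(-9) + 2806121 = 264132 + 2806121 = 3070253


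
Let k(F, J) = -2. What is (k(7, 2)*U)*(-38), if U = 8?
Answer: 608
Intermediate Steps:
(k(7, 2)*U)*(-38) = -2*8*(-38) = -16*(-38) = 608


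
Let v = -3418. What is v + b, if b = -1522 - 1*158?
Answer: -5098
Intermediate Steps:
b = -1680 (b = -1522 - 158 = -1680)
v + b = -3418 - 1680 = -5098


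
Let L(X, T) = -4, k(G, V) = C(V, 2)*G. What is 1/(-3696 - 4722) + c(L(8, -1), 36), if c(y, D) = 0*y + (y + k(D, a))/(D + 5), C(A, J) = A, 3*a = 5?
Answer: 471367/345138 ≈ 1.3657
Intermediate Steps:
a = 5/3 (a = (⅓)*5 = 5/3 ≈ 1.6667)
k(G, V) = G*V (k(G, V) = V*G = G*V)
c(y, D) = (y + 5*D/3)/(5 + D) (c(y, D) = 0*y + (y + D*(5/3))/(D + 5) = 0 + (y + 5*D/3)/(5 + D) = (y + 5*D/3)/(5 + D))
1/(-3696 - 4722) + c(L(8, -1), 36) = 1/(-3696 - 4722) + (-4 + (5/3)*36)/(5 + 36) = 1/(-8418) + (-4 + 60)/41 = -1/8418 + (1/41)*56 = -1/8418 + 56/41 = 471367/345138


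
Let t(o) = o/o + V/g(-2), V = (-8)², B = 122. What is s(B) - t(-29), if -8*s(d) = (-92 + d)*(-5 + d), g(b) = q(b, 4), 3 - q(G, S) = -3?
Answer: -5405/12 ≈ -450.42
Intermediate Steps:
q(G, S) = 6 (q(G, S) = 3 - 1*(-3) = 3 + 3 = 6)
g(b) = 6
V = 64
s(d) = -(-92 + d)*(-5 + d)/8
t(o) = 35/3 (t(o) = o/o + 64/6 = 1 + 64*(⅙) = 1 + 32/3 = 35/3)
s(B) - t(-29) = (-115/2 - ⅛*122² + (97/8)*122) - 1*35/3 = (-115/2 - ⅛*14884 + 5917/4) - 35/3 = (-115/2 - 3721/2 + 5917/4) - 35/3 = -1755/4 - 35/3 = -5405/12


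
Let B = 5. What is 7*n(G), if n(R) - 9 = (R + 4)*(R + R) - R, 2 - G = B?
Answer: 42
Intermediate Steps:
G = -3 (G = 2 - 1*5 = 2 - 5 = -3)
n(R) = 9 - R + 2*R*(4 + R) (n(R) = 9 + ((R + 4)*(R + R) - R) = 9 + ((4 + R)*(2*R) - R) = 9 + (2*R*(4 + R) - R) = 9 + (-R + 2*R*(4 + R)) = 9 - R + 2*R*(4 + R))
7*n(G) = 7*(9 + 2*(-3)² + 7*(-3)) = 7*(9 + 2*9 - 21) = 7*(9 + 18 - 21) = 7*6 = 42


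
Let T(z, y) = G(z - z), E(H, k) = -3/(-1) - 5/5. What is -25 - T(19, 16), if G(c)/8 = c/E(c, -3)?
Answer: -25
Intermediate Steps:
E(H, k) = 2 (E(H, k) = -3*(-1) - 5*1/5 = 3 - 1 = 2)
G(c) = 4*c (G(c) = 8*(c/2) = 4*c)
T(z, y) = 0 (T(z, y) = 4*(z - z) = 4*0 = 0)
-25 - T(19, 16) = -25 - 1*0 = -25 + 0 = -25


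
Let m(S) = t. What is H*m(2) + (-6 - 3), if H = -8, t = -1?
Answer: -1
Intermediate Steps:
m(S) = -1
H*m(2) + (-6 - 3) = -8*(-1) + (-6 - 3) = 8 - 9 = -1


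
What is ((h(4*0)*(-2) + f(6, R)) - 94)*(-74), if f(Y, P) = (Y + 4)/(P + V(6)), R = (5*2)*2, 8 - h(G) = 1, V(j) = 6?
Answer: 103526/13 ≈ 7963.5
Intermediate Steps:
h(G) = 7 (h(G) = 8 - 1*1 = 8 - 1 = 7)
R = 20 (R = 10*2 = 20)
f(Y, P) = (4 + Y)/(6 + P) (f(Y, P) = (Y + 4)/(P + 6) = (4 + Y)/(6 + P))
((h(4*0)*(-2) + f(6, R)) - 94)*(-74) = ((7*(-2) + (4 + 6)/(6 + 20)) - 94)*(-74) = ((-14 + 10/26) - 94)*(-74) = ((-14 + (1/26)*10) - 94)*(-74) = ((-14 + 5/13) - 94)*(-74) = (-177/13 - 94)*(-74) = -1399/13*(-74) = 103526/13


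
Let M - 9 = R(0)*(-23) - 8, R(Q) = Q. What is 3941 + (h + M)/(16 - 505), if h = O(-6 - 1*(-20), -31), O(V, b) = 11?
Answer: 642379/163 ≈ 3941.0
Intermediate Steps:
M = 1 (M = 9 + (0*(-23) - 8) = 9 + (0 - 8) = 9 - 8 = 1)
h = 11
3941 + (h + M)/(16 - 505) = 3941 + (11 + 1)/(16 - 505) = 3941 + 12/(-489) = 3941 + 12*(-1/489) = 3941 - 4/163 = 642379/163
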